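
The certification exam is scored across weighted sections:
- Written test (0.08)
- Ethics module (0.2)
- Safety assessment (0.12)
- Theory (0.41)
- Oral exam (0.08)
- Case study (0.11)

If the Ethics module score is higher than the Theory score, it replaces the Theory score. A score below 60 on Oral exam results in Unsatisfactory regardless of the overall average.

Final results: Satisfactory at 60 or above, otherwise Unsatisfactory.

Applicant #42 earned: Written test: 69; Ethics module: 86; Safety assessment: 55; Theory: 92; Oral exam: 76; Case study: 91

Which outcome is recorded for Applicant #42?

Satisfactory

Ethics module (86) ≤ Theory (92), so Theory stays at 92.
Oral exam score 76 ≥ 60: minimum met.
Weighted total:
  Written test 69 × 0.08 = 5.52
  Ethics module 86 × 0.2 = 17.2
  Safety assessment 55 × 0.12 = 6.6
  Theory 92 × 0.41 = 37.72
  Oral exam 76 × 0.08 = 6.08
  Case study 91 × 0.11 = 10.01
Sum = 83.13
83.13 ≥ 60 → Satisfactory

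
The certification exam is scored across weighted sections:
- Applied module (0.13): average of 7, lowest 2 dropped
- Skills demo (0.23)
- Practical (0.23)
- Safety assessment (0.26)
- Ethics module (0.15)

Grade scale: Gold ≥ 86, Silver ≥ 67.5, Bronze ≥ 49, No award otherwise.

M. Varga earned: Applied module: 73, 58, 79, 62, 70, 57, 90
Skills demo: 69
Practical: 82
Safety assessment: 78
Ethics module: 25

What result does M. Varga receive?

Silver

Applied module: drop 57, 58 → average of remaining 5 = 374/5 = 74.8
Weighted total:
  Applied module 74.8 × 0.13 = 9.724
  Skills demo 69 × 0.23 = 15.87
  Practical 82 × 0.23 = 18.86
  Safety assessment 78 × 0.26 = 20.28
  Ethics module 25 × 0.15 = 3.75
Sum = 68.484
68.484 is ≥ 67.5 and < 86 → Silver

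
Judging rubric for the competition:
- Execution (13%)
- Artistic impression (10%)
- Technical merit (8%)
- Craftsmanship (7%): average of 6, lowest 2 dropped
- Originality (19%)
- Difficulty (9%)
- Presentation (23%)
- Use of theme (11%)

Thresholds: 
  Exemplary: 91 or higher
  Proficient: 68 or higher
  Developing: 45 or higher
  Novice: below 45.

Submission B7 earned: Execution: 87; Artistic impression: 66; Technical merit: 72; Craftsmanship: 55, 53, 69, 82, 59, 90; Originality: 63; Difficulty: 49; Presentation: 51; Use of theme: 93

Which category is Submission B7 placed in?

Craftsmanship: drop 53, 55 → average of remaining 4 = 300/4 = 75
Weighted total:
  Execution 87 × 0.13 = 11.31
  Artistic impression 66 × 0.1 = 6.6
  Technical merit 72 × 0.08 = 5.76
  Craftsmanship 75 × 0.07 = 5.25
  Originality 63 × 0.19 = 11.97
  Difficulty 49 × 0.09 = 4.41
  Presentation 51 × 0.23 = 11.73
  Use of theme 93 × 0.11 = 10.23
Sum = 67.26
67.26 is ≥ 45 and < 68 → Developing

Developing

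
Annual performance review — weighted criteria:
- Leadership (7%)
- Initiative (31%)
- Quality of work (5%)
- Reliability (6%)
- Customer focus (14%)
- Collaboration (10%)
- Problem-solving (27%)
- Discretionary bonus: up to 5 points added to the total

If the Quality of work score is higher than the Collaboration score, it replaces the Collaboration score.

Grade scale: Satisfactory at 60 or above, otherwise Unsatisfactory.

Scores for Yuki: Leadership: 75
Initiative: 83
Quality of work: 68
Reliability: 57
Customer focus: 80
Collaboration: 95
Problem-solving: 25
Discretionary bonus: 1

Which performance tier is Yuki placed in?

Quality of work (68) ≤ Collaboration (95), so Collaboration stays at 95.
Weighted total:
  Leadership 75 × 0.07 = 5.25
  Initiative 83 × 0.31 = 25.73
  Quality of work 68 × 0.05 = 3.4
  Reliability 57 × 0.06 = 3.42
  Customer focus 80 × 0.14 = 11.2
  Collaboration 95 × 0.1 = 9.5
  Problem-solving 25 × 0.27 = 6.75
Sum = 65.25
Discretionary bonus: 65.25 + 1 = 66.25
66.25 ≥ 60 → Satisfactory

Satisfactory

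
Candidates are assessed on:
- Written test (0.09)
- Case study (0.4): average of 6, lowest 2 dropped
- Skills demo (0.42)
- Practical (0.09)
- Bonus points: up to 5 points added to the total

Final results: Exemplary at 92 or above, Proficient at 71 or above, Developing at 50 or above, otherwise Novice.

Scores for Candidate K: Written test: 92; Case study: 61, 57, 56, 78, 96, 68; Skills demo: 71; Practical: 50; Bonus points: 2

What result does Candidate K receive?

Proficient

Case study: drop 56, 57 → average of remaining 4 = 303/4 = 75.75
Weighted total:
  Written test 92 × 0.09 = 8.28
  Case study 75.75 × 0.4 = 30.3
  Skills demo 71 × 0.42 = 29.82
  Practical 50 × 0.09 = 4.5
Sum = 72.9
Bonus points: 72.9 + 2 = 74.9
74.9 is ≥ 71 and < 92 → Proficient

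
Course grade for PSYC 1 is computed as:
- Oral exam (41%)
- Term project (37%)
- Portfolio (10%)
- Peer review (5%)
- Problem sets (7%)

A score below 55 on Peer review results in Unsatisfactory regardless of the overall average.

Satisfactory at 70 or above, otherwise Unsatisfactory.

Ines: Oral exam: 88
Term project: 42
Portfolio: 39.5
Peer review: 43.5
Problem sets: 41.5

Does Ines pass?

Peer review score 43.5 < 55: minimum not met.
Weighted total:
  Oral exam 88 × 0.41 = 36.08
  Term project 42 × 0.37 = 15.54
  Portfolio 39.5 × 0.1 = 3.95
  Peer review 43.5 × 0.05 = 2.175
  Problem sets 41.5 × 0.07 = 2.905
Sum = 60.65
Because the Peer review minimum was not met, the result is Unsatisfactory.

Unsatisfactory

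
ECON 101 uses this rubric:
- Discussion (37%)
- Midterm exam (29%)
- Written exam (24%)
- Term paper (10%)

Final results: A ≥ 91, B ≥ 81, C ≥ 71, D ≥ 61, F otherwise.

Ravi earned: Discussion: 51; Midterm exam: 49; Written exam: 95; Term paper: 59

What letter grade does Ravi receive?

D

Weighted total:
  Discussion 51 × 0.37 = 18.87
  Midterm exam 49 × 0.29 = 14.21
  Written exam 95 × 0.24 = 22.8
  Term paper 59 × 0.1 = 5.9
Sum = 61.78
61.78 is ≥ 61 and < 71 → D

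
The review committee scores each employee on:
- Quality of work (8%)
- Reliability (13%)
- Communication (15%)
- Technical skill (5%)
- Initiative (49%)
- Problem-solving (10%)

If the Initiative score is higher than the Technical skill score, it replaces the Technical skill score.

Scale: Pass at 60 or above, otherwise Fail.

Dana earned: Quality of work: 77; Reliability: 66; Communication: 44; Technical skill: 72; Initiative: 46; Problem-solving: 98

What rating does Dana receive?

Fail

Initiative (46) ≤ Technical skill (72), so Technical skill stays at 72.
Weighted total:
  Quality of work 77 × 0.08 = 6.16
  Reliability 66 × 0.13 = 8.58
  Communication 44 × 0.15 = 6.6
  Technical skill 72 × 0.05 = 3.6
  Initiative 46 × 0.49 = 22.54
  Problem-solving 98 × 0.1 = 9.8
Sum = 57.28
57.28 < 60 → Fail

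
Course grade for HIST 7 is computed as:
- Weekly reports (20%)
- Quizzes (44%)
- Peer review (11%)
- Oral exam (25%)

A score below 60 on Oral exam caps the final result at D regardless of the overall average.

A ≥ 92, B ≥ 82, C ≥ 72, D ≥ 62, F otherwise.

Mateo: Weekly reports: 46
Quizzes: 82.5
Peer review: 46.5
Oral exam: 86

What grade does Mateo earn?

C

Oral exam score 86 ≥ 60: minimum met.
Weighted total:
  Weekly reports 46 × 0.2 = 9.2
  Quizzes 82.5 × 0.44 = 36.3
  Peer review 46.5 × 0.11 = 5.115
  Oral exam 86 × 0.25 = 21.5
Sum = 72.115
72.115 is ≥ 72 and < 82 → C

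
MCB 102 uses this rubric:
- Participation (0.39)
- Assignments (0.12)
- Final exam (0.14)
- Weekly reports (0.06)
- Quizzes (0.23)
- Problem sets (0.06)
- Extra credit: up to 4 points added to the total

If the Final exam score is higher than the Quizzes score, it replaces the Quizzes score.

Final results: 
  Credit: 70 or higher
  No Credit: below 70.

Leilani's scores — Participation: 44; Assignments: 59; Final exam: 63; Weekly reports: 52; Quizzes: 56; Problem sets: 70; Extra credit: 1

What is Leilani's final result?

Final exam (63) > Quizzes (56), so Quizzes counts as 63.
Weighted total:
  Participation 44 × 0.39 = 17.16
  Assignments 59 × 0.12 = 7.08
  Final exam 63 × 0.14 = 8.82
  Weekly reports 52 × 0.06 = 3.12
  Quizzes 63 × 0.23 = 14.49
  Problem sets 70 × 0.06 = 4.2
Sum = 54.87
Extra credit: 54.87 + 1 = 55.87
55.87 < 70 → No Credit

No Credit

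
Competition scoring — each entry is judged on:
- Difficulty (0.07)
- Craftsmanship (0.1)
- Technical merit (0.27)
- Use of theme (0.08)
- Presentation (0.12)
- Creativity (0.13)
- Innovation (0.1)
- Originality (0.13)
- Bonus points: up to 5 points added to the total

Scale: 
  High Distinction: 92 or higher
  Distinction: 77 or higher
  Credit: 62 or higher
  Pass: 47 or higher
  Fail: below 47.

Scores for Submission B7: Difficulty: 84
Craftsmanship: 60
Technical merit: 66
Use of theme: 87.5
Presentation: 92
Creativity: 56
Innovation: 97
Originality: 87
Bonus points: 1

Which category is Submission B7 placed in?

Weighted total:
  Difficulty 84 × 0.07 = 5.88
  Craftsmanship 60 × 0.1 = 6
  Technical merit 66 × 0.27 = 17.82
  Use of theme 87.5 × 0.08 = 7
  Presentation 92 × 0.12 = 11.04
  Creativity 56 × 0.13 = 7.28
  Innovation 97 × 0.1 = 9.7
  Originality 87 × 0.13 = 11.31
Sum = 76.03
Bonus points: 76.03 + 1 = 77.03
77.03 is ≥ 77 and < 92 → Distinction

Distinction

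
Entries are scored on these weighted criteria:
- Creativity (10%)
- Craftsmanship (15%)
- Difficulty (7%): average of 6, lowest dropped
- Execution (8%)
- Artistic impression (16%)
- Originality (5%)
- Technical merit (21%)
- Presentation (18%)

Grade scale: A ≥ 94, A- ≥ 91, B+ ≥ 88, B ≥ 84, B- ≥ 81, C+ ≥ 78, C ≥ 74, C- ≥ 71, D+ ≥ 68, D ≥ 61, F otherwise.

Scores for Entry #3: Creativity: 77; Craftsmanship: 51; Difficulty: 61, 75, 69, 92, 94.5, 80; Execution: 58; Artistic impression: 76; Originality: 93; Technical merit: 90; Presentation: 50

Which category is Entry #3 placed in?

D+

Difficulty: drop 61 → average of remaining 5 = 410.5/5 = 82.1
Weighted total:
  Creativity 77 × 0.1 = 7.7
  Craftsmanship 51 × 0.15 = 7.65
  Difficulty 82.1 × 0.07 = 5.747
  Execution 58 × 0.08 = 4.64
  Artistic impression 76 × 0.16 = 12.16
  Originality 93 × 0.05 = 4.65
  Technical merit 90 × 0.21 = 18.9
  Presentation 50 × 0.18 = 9
Sum = 70.447
70.447 is ≥ 68 and < 71 → D+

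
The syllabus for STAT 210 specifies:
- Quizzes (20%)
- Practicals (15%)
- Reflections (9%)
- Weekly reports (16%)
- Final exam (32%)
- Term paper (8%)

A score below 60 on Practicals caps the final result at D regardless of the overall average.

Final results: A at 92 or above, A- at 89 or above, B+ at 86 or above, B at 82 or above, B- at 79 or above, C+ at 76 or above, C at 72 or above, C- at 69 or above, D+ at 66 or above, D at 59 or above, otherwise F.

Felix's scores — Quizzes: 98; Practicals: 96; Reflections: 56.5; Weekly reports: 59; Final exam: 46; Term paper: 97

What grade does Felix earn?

C-

Practicals score 96 ≥ 60: minimum met.
Weighted total:
  Quizzes 98 × 0.2 = 19.6
  Practicals 96 × 0.15 = 14.4
  Reflections 56.5 × 0.09 = 5.085
  Weekly reports 59 × 0.16 = 9.44
  Final exam 46 × 0.32 = 14.72
  Term paper 97 × 0.08 = 7.76
Sum = 71.005
71.005 is ≥ 69 and < 72 → C-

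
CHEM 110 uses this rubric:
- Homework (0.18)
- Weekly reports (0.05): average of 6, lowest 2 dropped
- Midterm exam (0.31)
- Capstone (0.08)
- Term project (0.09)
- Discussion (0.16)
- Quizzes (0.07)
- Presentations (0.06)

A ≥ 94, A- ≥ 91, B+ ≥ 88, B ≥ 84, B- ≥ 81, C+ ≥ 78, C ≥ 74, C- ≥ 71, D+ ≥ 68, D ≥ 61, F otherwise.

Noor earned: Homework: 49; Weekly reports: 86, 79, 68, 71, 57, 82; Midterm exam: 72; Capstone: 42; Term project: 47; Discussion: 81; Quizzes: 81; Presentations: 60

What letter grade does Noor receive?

Weekly reports: drop 57, 68 → average of remaining 4 = 318/4 = 79.5
Weighted total:
  Homework 49 × 0.18 = 8.82
  Weekly reports 79.5 × 0.05 = 3.975
  Midterm exam 72 × 0.31 = 22.32
  Capstone 42 × 0.08 = 3.36
  Term project 47 × 0.09 = 4.23
  Discussion 81 × 0.16 = 12.96
  Quizzes 81 × 0.07 = 5.67
  Presentations 60 × 0.06 = 3.6
Sum = 64.935
64.935 is ≥ 61 and < 68 → D

D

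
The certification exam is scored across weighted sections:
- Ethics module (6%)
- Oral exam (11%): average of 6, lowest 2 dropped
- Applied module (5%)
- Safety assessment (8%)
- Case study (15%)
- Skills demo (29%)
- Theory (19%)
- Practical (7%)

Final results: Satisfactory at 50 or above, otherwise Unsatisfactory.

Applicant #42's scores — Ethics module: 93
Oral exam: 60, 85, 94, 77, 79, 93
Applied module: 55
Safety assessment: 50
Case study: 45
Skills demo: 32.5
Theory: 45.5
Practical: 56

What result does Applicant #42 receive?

Satisfactory

Oral exam: drop 60, 77 → average of remaining 4 = 351/4 = 87.75
Weighted total:
  Ethics module 93 × 0.06 = 5.58
  Oral exam 87.75 × 0.11 = 9.6525
  Applied module 55 × 0.05 = 2.75
  Safety assessment 50 × 0.08 = 4
  Case study 45 × 0.15 = 6.75
  Skills demo 32.5 × 0.29 = 9.425
  Theory 45.5 × 0.19 = 8.645
  Practical 56 × 0.07 = 3.92
Sum = 50.7225
50.7225 ≥ 50 → Satisfactory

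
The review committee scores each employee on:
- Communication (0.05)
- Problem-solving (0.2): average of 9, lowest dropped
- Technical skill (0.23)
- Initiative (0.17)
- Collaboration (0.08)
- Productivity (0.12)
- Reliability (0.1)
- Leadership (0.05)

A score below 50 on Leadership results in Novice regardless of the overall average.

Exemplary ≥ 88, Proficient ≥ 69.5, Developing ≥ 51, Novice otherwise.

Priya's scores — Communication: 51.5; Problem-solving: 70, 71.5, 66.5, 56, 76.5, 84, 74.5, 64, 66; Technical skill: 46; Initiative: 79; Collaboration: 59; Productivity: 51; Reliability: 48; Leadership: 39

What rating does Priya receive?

Problem-solving: drop 56 → average of remaining 8 = 573/8 = 71.625
Leadership score 39 < 50: minimum not met.
Weighted total:
  Communication 51.5 × 0.05 = 2.575
  Problem-solving 71.625 × 0.2 = 14.325
  Technical skill 46 × 0.23 = 10.58
  Initiative 79 × 0.17 = 13.43
  Collaboration 59 × 0.08 = 4.72
  Productivity 51 × 0.12 = 6.12
  Reliability 48 × 0.1 = 4.8
  Leadership 39 × 0.05 = 1.95
Sum = 58.5
Because the Leadership minimum was not met, the result is Novice.

Novice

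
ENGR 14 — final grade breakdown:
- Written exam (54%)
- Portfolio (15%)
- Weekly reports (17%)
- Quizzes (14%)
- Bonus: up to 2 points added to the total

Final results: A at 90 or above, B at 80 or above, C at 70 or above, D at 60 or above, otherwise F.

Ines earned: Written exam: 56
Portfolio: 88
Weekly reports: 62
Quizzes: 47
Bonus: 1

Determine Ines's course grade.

Weighted total:
  Written exam 56 × 0.54 = 30.24
  Portfolio 88 × 0.15 = 13.2
  Weekly reports 62 × 0.17 = 10.54
  Quizzes 47 × 0.14 = 6.58
Sum = 60.56
Bonus: 60.56 + 1 = 61.56
61.56 is ≥ 60 and < 70 → D

D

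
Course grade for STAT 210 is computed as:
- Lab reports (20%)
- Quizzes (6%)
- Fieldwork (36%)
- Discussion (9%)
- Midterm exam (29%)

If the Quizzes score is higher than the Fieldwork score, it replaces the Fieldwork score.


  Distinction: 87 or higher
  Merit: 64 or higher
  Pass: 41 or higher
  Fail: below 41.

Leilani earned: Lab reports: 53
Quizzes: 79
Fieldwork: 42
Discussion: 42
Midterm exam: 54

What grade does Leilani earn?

Quizzes (79) > Fieldwork (42), so Fieldwork counts as 79.
Weighted total:
  Lab reports 53 × 0.2 = 10.6
  Quizzes 79 × 0.06 = 4.74
  Fieldwork 79 × 0.36 = 28.44
  Discussion 42 × 0.09 = 3.78
  Midterm exam 54 × 0.29 = 15.66
Sum = 63.22
63.22 is ≥ 41 and < 64 → Pass

Pass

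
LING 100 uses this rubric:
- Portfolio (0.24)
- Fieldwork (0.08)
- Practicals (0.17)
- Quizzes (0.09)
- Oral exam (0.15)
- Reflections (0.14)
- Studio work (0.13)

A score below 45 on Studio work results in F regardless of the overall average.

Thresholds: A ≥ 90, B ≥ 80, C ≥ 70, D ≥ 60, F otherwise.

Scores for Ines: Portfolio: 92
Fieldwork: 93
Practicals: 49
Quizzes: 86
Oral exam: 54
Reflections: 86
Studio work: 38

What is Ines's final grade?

Studio work score 38 < 45: minimum not met.
Weighted total:
  Portfolio 92 × 0.24 = 22.08
  Fieldwork 93 × 0.08 = 7.44
  Practicals 49 × 0.17 = 8.33
  Quizzes 86 × 0.09 = 7.74
  Oral exam 54 × 0.15 = 8.1
  Reflections 86 × 0.14 = 12.04
  Studio work 38 × 0.13 = 4.94
Sum = 70.67
Because the Studio work minimum was not met, the result is F.

F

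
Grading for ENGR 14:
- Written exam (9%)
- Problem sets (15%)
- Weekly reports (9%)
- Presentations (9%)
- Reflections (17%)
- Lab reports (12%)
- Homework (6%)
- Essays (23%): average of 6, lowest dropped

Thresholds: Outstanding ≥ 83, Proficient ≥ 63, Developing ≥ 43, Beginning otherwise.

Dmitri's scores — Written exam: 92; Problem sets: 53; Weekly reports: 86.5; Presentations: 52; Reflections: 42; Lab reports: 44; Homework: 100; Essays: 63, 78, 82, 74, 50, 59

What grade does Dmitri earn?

Proficient

Essays: drop 50 → average of remaining 5 = 356/5 = 71.2
Weighted total:
  Written exam 92 × 0.09 = 8.28
  Problem sets 53 × 0.15 = 7.95
  Weekly reports 86.5 × 0.09 = 7.785
  Presentations 52 × 0.09 = 4.68
  Reflections 42 × 0.17 = 7.14
  Lab reports 44 × 0.12 = 5.28
  Homework 100 × 0.06 = 6
  Essays 71.2 × 0.23 = 16.376
Sum = 63.491
63.491 is ≥ 63 and < 83 → Proficient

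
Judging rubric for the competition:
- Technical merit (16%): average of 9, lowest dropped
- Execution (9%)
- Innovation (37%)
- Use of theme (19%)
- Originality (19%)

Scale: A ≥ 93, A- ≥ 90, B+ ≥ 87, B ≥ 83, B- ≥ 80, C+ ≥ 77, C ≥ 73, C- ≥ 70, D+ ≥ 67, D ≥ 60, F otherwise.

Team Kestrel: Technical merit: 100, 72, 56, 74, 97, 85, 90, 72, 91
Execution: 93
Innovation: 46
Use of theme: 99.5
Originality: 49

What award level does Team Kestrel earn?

Technical merit: drop 56 → average of remaining 8 = 681/8 = 85.125
Weighted total:
  Technical merit 85.125 × 0.16 = 13.62
  Execution 93 × 0.09 = 8.37
  Innovation 46 × 0.37 = 17.02
  Use of theme 99.5 × 0.19 = 18.905
  Originality 49 × 0.19 = 9.31
Sum = 67.225
67.225 is ≥ 67 and < 70 → D+

D+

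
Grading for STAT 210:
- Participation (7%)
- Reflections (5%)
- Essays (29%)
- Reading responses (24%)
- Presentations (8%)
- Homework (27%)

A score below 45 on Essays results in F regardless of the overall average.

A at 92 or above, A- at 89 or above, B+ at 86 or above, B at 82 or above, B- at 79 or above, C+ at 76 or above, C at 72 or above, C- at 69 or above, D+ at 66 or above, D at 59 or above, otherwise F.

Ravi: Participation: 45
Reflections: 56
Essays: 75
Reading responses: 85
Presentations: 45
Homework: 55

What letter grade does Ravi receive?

Essays score 75 ≥ 45: minimum met.
Weighted total:
  Participation 45 × 0.07 = 3.15
  Reflections 56 × 0.05 = 2.8
  Essays 75 × 0.29 = 21.75
  Reading responses 85 × 0.24 = 20.4
  Presentations 45 × 0.08 = 3.6
  Homework 55 × 0.27 = 14.85
Sum = 66.55
66.55 is ≥ 66 and < 69 → D+

D+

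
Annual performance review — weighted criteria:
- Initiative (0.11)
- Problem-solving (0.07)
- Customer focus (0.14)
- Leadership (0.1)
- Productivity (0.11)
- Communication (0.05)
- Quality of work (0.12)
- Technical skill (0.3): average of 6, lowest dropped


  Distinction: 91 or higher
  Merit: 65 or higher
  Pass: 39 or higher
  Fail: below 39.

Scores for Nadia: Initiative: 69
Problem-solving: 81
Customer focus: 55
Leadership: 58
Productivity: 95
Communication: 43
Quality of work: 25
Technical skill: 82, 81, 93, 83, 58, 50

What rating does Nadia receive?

Technical skill: drop 50 → average of remaining 5 = 397/5 = 79.4
Weighted total:
  Initiative 69 × 0.11 = 7.59
  Problem-solving 81 × 0.07 = 5.67
  Customer focus 55 × 0.14 = 7.7
  Leadership 58 × 0.1 = 5.8
  Productivity 95 × 0.11 = 10.45
  Communication 43 × 0.05 = 2.15
  Quality of work 25 × 0.12 = 3
  Technical skill 79.4 × 0.3 = 23.82
Sum = 66.18
66.18 is ≥ 65 and < 91 → Merit

Merit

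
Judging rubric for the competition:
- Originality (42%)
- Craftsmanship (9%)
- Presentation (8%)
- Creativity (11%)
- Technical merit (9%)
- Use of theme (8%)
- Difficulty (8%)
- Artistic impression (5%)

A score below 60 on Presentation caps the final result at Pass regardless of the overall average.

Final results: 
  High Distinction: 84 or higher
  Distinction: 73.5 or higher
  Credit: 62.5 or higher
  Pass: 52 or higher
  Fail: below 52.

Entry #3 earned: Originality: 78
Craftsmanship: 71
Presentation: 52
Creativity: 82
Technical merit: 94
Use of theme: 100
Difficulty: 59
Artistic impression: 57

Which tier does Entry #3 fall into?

Presentation score 52 < 60: minimum not met.
Weighted total:
  Originality 78 × 0.42 = 32.76
  Craftsmanship 71 × 0.09 = 6.39
  Presentation 52 × 0.08 = 4.16
  Creativity 82 × 0.11 = 9.02
  Technical merit 94 × 0.09 = 8.46
  Use of theme 100 × 0.08 = 8
  Difficulty 59 × 0.08 = 4.72
  Artistic impression 57 × 0.05 = 2.85
Sum = 76.36
76.36 would be Distinction; cap at Pass applies → Pass.

Pass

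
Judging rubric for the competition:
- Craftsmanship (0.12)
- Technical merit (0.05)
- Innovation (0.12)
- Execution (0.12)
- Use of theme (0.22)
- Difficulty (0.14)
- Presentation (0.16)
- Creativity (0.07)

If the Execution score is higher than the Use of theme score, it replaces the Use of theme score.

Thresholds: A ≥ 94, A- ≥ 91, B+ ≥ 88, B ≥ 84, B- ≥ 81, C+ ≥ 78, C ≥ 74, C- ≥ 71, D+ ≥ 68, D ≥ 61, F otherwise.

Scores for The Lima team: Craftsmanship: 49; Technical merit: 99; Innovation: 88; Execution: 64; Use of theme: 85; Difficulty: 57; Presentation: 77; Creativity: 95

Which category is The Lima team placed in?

C

Execution (64) ≤ Use of theme (85), so Use of theme stays at 85.
Weighted total:
  Craftsmanship 49 × 0.12 = 5.88
  Technical merit 99 × 0.05 = 4.95
  Innovation 88 × 0.12 = 10.56
  Execution 64 × 0.12 = 7.68
  Use of theme 85 × 0.22 = 18.7
  Difficulty 57 × 0.14 = 7.98
  Presentation 77 × 0.16 = 12.32
  Creativity 95 × 0.07 = 6.65
Sum = 74.72
74.72 is ≥ 74 and < 78 → C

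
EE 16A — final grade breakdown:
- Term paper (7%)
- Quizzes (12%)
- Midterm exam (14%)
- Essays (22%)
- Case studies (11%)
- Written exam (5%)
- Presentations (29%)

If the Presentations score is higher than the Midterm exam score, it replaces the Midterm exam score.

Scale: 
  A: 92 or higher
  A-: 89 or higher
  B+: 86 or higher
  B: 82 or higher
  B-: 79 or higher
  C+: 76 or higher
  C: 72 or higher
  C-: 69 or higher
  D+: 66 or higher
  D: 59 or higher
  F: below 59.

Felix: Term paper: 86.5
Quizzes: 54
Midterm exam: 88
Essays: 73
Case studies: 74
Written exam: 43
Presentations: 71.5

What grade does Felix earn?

C-

Presentations (71.5) ≤ Midterm exam (88), so Midterm exam stays at 88.
Weighted total:
  Term paper 86.5 × 0.07 = 6.055
  Quizzes 54 × 0.12 = 6.48
  Midterm exam 88 × 0.14 = 12.32
  Essays 73 × 0.22 = 16.06
  Case studies 74 × 0.11 = 8.14
  Written exam 43 × 0.05 = 2.15
  Presentations 71.5 × 0.29 = 20.735
Sum = 71.94
71.94 is ≥ 69 and < 72 → C-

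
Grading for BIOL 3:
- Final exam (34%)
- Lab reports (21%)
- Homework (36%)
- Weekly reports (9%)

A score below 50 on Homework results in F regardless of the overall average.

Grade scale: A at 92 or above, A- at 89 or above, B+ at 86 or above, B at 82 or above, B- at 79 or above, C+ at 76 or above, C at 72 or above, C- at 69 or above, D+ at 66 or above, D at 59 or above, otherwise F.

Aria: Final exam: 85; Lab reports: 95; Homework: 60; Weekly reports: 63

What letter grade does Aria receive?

C+

Homework score 60 ≥ 50: minimum met.
Weighted total:
  Final exam 85 × 0.34 = 28.9
  Lab reports 95 × 0.21 = 19.95
  Homework 60 × 0.36 = 21.6
  Weekly reports 63 × 0.09 = 5.67
Sum = 76.12
76.12 is ≥ 76 and < 79 → C+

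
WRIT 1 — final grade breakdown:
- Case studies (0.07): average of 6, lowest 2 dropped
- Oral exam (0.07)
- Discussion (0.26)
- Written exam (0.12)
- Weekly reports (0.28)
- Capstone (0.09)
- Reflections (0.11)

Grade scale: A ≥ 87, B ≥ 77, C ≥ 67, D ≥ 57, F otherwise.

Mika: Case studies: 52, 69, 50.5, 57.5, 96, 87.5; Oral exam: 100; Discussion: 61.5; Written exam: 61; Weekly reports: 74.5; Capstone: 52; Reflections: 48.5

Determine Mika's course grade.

D

Case studies: drop 50.5, 52 → average of remaining 4 = 310/4 = 77.5
Weighted total:
  Case studies 77.5 × 0.07 = 5.425
  Oral exam 100 × 0.07 = 7
  Discussion 61.5 × 0.26 = 15.99
  Written exam 61 × 0.12 = 7.32
  Weekly reports 74.5 × 0.28 = 20.86
  Capstone 52 × 0.09 = 4.68
  Reflections 48.5 × 0.11 = 5.335
Sum = 66.61
66.61 is ≥ 57 and < 67 → D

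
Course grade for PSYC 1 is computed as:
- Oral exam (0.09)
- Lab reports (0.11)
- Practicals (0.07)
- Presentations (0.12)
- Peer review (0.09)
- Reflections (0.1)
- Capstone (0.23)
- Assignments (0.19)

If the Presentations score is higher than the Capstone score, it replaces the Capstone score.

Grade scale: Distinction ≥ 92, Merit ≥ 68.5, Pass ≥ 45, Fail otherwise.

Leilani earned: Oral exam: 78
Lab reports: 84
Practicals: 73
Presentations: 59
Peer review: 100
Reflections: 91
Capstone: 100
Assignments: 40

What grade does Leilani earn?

Presentations (59) ≤ Capstone (100), so Capstone stays at 100.
Weighted total:
  Oral exam 78 × 0.09 = 7.02
  Lab reports 84 × 0.11 = 9.24
  Practicals 73 × 0.07 = 5.11
  Presentations 59 × 0.12 = 7.08
  Peer review 100 × 0.09 = 9
  Reflections 91 × 0.1 = 9.1
  Capstone 100 × 0.23 = 23
  Assignments 40 × 0.19 = 7.6
Sum = 77.15
77.15 is ≥ 68.5 and < 92 → Merit

Merit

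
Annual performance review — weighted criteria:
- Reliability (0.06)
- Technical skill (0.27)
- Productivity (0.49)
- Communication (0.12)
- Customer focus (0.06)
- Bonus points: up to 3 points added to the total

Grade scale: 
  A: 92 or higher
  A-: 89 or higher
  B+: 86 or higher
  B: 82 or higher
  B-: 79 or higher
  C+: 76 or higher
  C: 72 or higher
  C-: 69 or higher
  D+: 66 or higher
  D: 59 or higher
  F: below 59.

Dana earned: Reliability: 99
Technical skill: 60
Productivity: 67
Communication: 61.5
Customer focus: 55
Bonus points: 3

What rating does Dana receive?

D+

Weighted total:
  Reliability 99 × 0.06 = 5.94
  Technical skill 60 × 0.27 = 16.2
  Productivity 67 × 0.49 = 32.83
  Communication 61.5 × 0.12 = 7.38
  Customer focus 55 × 0.06 = 3.3
Sum = 65.65
Bonus points: 65.65 + 3 = 68.65
68.65 is ≥ 66 and < 69 → D+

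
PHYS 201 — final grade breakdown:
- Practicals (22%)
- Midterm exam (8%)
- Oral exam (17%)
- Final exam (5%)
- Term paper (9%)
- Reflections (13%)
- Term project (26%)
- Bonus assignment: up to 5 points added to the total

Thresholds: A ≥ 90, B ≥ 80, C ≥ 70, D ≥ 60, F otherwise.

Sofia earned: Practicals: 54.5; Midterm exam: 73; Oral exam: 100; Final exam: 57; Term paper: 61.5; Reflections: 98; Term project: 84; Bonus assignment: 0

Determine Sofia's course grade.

Weighted total:
  Practicals 54.5 × 0.22 = 11.99
  Midterm exam 73 × 0.08 = 5.84
  Oral exam 100 × 0.17 = 17
  Final exam 57 × 0.05 = 2.85
  Term paper 61.5 × 0.09 = 5.535
  Reflections 98 × 0.13 = 12.74
  Term project 84 × 0.26 = 21.84
Sum = 77.795
Bonus assignment: 77.795 + 0 = 77.795
77.795 is ≥ 70 and < 80 → C

C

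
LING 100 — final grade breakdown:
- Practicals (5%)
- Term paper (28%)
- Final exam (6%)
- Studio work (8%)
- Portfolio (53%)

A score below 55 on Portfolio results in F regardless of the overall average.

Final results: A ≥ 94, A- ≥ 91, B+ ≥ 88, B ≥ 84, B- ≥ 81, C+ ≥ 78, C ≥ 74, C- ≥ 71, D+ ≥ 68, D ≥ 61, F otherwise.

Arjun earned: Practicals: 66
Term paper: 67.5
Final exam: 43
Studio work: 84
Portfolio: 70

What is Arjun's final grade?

Portfolio score 70 ≥ 55: minimum met.
Weighted total:
  Practicals 66 × 0.05 = 3.3
  Term paper 67.5 × 0.28 = 18.9
  Final exam 43 × 0.06 = 2.58
  Studio work 84 × 0.08 = 6.72
  Portfolio 70 × 0.53 = 37.1
Sum = 68.6
68.6 is ≥ 68 and < 71 → D+

D+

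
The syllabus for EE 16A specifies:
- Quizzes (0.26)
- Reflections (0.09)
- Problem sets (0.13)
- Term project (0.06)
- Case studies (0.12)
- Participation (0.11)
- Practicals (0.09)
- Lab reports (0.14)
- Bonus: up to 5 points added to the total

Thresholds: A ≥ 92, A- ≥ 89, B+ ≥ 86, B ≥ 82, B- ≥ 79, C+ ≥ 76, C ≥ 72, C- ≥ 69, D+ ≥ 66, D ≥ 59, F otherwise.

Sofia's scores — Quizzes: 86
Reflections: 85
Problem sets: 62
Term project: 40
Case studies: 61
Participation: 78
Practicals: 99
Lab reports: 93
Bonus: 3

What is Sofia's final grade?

Weighted total:
  Quizzes 86 × 0.26 = 22.36
  Reflections 85 × 0.09 = 7.65
  Problem sets 62 × 0.13 = 8.06
  Term project 40 × 0.06 = 2.4
  Case studies 61 × 0.12 = 7.32
  Participation 78 × 0.11 = 8.58
  Practicals 99 × 0.09 = 8.91
  Lab reports 93 × 0.14 = 13.02
Sum = 78.3
Bonus: 78.3 + 3 = 81.3
81.3 is ≥ 79 and < 82 → B-

B-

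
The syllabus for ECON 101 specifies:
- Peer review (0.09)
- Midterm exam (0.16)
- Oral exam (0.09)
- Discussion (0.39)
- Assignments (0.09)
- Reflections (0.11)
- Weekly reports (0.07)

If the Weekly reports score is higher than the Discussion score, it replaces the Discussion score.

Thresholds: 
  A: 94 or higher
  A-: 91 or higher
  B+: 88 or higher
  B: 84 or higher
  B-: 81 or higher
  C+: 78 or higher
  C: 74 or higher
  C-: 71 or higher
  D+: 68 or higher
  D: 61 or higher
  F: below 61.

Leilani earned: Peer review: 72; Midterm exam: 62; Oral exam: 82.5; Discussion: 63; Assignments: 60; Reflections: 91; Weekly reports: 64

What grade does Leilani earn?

D+

Weekly reports (64) > Discussion (63), so Discussion counts as 64.
Weighted total:
  Peer review 72 × 0.09 = 6.48
  Midterm exam 62 × 0.16 = 9.92
  Oral exam 82.5 × 0.09 = 7.425
  Discussion 64 × 0.39 = 24.96
  Assignments 60 × 0.09 = 5.4
  Reflections 91 × 0.11 = 10.01
  Weekly reports 64 × 0.07 = 4.48
Sum = 68.675
68.675 is ≥ 68 and < 71 → D+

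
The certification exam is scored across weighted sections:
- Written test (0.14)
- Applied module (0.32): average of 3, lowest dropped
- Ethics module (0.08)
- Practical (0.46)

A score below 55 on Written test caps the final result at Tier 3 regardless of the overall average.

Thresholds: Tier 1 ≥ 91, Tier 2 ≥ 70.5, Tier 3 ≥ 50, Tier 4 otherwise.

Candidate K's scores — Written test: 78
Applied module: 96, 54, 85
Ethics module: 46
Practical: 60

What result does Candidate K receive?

Applied module: drop 54 → average of remaining 2 = 181/2 = 90.5
Written test score 78 ≥ 55: minimum met.
Weighted total:
  Written test 78 × 0.14 = 10.92
  Applied module 90.5 × 0.32 = 28.96
  Ethics module 46 × 0.08 = 3.68
  Practical 60 × 0.46 = 27.6
Sum = 71.16
71.16 is ≥ 70.5 and < 91 → Tier 2

Tier 2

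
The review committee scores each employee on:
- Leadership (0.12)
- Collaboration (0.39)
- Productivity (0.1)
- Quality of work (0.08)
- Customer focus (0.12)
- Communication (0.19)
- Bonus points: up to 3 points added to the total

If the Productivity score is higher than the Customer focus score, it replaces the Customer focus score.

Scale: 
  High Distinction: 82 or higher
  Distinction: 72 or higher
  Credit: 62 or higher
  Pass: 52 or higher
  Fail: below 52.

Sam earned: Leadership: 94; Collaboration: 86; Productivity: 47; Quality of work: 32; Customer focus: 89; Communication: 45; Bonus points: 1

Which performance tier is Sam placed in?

Productivity (47) ≤ Customer focus (89), so Customer focus stays at 89.
Weighted total:
  Leadership 94 × 0.12 = 11.28
  Collaboration 86 × 0.39 = 33.54
  Productivity 47 × 0.1 = 4.7
  Quality of work 32 × 0.08 = 2.56
  Customer focus 89 × 0.12 = 10.68
  Communication 45 × 0.19 = 8.55
Sum = 71.31
Bonus points: 71.31 + 1 = 72.31
72.31 is ≥ 72 and < 82 → Distinction

Distinction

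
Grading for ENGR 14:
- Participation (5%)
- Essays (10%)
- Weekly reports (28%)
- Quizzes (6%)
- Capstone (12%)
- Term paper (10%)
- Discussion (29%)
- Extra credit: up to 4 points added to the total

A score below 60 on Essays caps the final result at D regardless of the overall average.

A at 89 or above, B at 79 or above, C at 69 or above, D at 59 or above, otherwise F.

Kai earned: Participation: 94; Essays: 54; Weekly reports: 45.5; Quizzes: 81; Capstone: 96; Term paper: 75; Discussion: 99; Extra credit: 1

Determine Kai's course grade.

D

Essays score 54 < 60: minimum not met.
Weighted total:
  Participation 94 × 0.05 = 4.7
  Essays 54 × 0.1 = 5.4
  Weekly reports 45.5 × 0.28 = 12.74
  Quizzes 81 × 0.06 = 4.86
  Capstone 96 × 0.12 = 11.52
  Term paper 75 × 0.1 = 7.5
  Discussion 99 × 0.29 = 28.71
Sum = 75.43
Extra credit: 75.43 + 1 = 76.43
76.43 would be C; cap at D applies → D.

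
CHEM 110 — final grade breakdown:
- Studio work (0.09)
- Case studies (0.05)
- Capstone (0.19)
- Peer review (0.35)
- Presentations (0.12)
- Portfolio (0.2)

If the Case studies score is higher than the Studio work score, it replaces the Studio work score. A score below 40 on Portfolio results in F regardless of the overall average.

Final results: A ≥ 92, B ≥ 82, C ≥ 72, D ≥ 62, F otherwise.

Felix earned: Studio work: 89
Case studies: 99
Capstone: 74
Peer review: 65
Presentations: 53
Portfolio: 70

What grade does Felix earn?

Case studies (99) > Studio work (89), so Studio work counts as 99.
Portfolio score 70 ≥ 40: minimum met.
Weighted total:
  Studio work 99 × 0.09 = 8.91
  Case studies 99 × 0.05 = 4.95
  Capstone 74 × 0.19 = 14.06
  Peer review 65 × 0.35 = 22.75
  Presentations 53 × 0.12 = 6.36
  Portfolio 70 × 0.2 = 14
Sum = 71.03
71.03 is ≥ 62 and < 72 → D

D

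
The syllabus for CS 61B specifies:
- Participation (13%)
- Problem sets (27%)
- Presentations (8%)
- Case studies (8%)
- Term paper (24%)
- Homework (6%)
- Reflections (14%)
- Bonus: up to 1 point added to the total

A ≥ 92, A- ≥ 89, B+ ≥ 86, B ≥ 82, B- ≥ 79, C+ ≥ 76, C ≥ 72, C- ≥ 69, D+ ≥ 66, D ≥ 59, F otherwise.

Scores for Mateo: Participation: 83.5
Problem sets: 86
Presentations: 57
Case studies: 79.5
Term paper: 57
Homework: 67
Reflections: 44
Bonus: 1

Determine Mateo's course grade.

Weighted total:
  Participation 83.5 × 0.13 = 10.855
  Problem sets 86 × 0.27 = 23.22
  Presentations 57 × 0.08 = 4.56
  Case studies 79.5 × 0.08 = 6.36
  Term paper 57 × 0.24 = 13.68
  Homework 67 × 0.06 = 4.02
  Reflections 44 × 0.14 = 6.16
Sum = 68.855
Bonus: 68.855 + 1 = 69.855
69.855 is ≥ 69 and < 72 → C-

C-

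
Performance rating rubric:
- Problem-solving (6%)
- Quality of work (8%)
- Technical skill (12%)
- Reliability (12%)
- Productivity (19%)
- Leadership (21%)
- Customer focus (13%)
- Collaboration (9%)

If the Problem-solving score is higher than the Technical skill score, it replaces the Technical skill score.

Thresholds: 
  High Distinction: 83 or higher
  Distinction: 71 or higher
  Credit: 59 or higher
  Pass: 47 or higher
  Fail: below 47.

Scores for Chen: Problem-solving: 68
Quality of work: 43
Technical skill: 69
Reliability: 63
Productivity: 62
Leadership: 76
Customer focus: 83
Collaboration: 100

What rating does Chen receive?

Problem-solving (68) ≤ Technical skill (69), so Technical skill stays at 69.
Weighted total:
  Problem-solving 68 × 0.06 = 4.08
  Quality of work 43 × 0.08 = 3.44
  Technical skill 69 × 0.12 = 8.28
  Reliability 63 × 0.12 = 7.56
  Productivity 62 × 0.19 = 11.78
  Leadership 76 × 0.21 = 15.96
  Customer focus 83 × 0.13 = 10.79
  Collaboration 100 × 0.09 = 9
Sum = 70.89
70.89 is ≥ 59 and < 71 → Credit

Credit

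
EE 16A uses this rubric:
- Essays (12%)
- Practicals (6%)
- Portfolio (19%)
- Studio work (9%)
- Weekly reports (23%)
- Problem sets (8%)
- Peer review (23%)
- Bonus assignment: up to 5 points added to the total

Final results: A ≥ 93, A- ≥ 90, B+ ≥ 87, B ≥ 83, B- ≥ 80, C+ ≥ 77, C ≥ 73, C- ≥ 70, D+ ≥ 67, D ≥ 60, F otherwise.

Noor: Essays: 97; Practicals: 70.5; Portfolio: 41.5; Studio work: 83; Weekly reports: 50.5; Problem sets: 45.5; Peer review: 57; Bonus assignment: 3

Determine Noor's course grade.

Weighted total:
  Essays 97 × 0.12 = 11.64
  Practicals 70.5 × 0.06 = 4.23
  Portfolio 41.5 × 0.19 = 7.885
  Studio work 83 × 0.09 = 7.47
  Weekly reports 50.5 × 0.23 = 11.615
  Problem sets 45.5 × 0.08 = 3.64
  Peer review 57 × 0.23 = 13.11
Sum = 59.59
Bonus assignment: 59.59 + 3 = 62.59
62.59 is ≥ 60 and < 67 → D

D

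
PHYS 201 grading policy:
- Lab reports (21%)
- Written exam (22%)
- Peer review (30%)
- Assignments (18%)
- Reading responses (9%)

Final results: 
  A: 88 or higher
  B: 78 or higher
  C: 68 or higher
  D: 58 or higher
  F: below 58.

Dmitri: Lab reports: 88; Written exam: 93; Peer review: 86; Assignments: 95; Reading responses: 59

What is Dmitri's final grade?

Weighted total:
  Lab reports 88 × 0.21 = 18.48
  Written exam 93 × 0.22 = 20.46
  Peer review 86 × 0.3 = 25.8
  Assignments 95 × 0.18 = 17.1
  Reading responses 59 × 0.09 = 5.31
Sum = 87.15
87.15 is ≥ 78 and < 88 → B

B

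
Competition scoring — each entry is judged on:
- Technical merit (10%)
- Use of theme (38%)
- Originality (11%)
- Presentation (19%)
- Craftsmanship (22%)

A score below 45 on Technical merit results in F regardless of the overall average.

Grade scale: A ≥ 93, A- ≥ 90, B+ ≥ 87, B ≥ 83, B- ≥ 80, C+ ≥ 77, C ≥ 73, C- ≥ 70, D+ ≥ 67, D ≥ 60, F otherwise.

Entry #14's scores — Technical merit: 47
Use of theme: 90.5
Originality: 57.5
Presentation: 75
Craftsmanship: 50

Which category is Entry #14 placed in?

C-

Technical merit score 47 ≥ 45: minimum met.
Weighted total:
  Technical merit 47 × 0.1 = 4.7
  Use of theme 90.5 × 0.38 = 34.39
  Originality 57.5 × 0.11 = 6.325
  Presentation 75 × 0.19 = 14.25
  Craftsmanship 50 × 0.22 = 11
Sum = 70.665
70.665 is ≥ 70 and < 73 → C-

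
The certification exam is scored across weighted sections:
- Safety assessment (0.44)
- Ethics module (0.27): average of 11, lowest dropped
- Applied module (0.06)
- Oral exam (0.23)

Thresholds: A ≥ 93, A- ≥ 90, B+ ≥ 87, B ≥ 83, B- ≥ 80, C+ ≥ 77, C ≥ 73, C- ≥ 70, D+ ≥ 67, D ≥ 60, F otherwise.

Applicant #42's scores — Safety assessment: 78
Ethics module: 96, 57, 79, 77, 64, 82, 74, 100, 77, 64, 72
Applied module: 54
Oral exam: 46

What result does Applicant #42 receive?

Ethics module: drop 57 → average of remaining 10 = 785/10 = 78.5
Weighted total:
  Safety assessment 78 × 0.44 = 34.32
  Ethics module 78.5 × 0.27 = 21.195
  Applied module 54 × 0.06 = 3.24
  Oral exam 46 × 0.23 = 10.58
Sum = 69.335
69.335 is ≥ 67 and < 70 → D+

D+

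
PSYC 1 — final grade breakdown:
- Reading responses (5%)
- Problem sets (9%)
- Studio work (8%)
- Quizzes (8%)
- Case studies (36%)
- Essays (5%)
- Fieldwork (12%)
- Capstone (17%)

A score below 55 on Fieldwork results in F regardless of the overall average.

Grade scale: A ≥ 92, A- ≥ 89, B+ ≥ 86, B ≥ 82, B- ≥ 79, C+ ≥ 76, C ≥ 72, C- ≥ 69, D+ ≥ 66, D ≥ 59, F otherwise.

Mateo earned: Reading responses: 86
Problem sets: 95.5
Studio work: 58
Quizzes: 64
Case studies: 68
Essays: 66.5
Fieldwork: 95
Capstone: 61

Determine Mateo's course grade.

C

Fieldwork score 95 ≥ 55: minimum met.
Weighted total:
  Reading responses 86 × 0.05 = 4.3
  Problem sets 95.5 × 0.09 = 8.595
  Studio work 58 × 0.08 = 4.64
  Quizzes 64 × 0.08 = 5.12
  Case studies 68 × 0.36 = 24.48
  Essays 66.5 × 0.05 = 3.325
  Fieldwork 95 × 0.12 = 11.4
  Capstone 61 × 0.17 = 10.37
Sum = 72.23
72.23 is ≥ 72 and < 76 → C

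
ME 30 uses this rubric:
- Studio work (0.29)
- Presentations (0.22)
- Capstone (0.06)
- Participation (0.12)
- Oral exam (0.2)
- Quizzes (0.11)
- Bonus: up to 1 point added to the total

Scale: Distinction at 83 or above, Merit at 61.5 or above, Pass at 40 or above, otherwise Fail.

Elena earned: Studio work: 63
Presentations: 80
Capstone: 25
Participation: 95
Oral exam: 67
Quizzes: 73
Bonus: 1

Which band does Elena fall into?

Weighted total:
  Studio work 63 × 0.29 = 18.27
  Presentations 80 × 0.22 = 17.6
  Capstone 25 × 0.06 = 1.5
  Participation 95 × 0.12 = 11.4
  Oral exam 67 × 0.2 = 13.4
  Quizzes 73 × 0.11 = 8.03
Sum = 70.2
Bonus: 70.2 + 1 = 71.2
71.2 is ≥ 61.5 and < 83 → Merit

Merit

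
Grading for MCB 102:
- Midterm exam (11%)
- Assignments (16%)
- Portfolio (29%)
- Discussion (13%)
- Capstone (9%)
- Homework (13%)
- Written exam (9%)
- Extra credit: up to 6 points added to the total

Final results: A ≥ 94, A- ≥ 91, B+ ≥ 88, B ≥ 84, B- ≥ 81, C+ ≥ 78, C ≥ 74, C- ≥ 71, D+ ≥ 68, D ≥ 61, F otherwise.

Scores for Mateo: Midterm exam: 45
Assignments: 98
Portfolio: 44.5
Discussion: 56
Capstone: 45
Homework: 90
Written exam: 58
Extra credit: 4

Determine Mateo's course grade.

Weighted total:
  Midterm exam 45 × 0.11 = 4.95
  Assignments 98 × 0.16 = 15.68
  Portfolio 44.5 × 0.29 = 12.905
  Discussion 56 × 0.13 = 7.28
  Capstone 45 × 0.09 = 4.05
  Homework 90 × 0.13 = 11.7
  Written exam 58 × 0.09 = 5.22
Sum = 61.785
Extra credit: 61.785 + 4 = 65.785
65.785 is ≥ 61 and < 68 → D

D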